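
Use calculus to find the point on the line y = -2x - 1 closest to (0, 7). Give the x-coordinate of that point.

Minimize D(x)^2 = (x + 0)^2 + (-2x - 8)^2.
d/dx[D^2] = 2(x + 0) + 2·(-2)·(-2x - 8) = 0 ⇒ x = -16/5.
Then y = 27/5 and the distance is √(64/5) ≈ 3.5777.

-16/5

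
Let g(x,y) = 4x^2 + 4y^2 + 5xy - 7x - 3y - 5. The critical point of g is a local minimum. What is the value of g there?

-322/39

∂g/∂x = 8x + 5y - 7 = 0 and ∂g/∂y = 5x + 8y - 3 = 0, so (x, y) = (41/39, -11/39).
The Hessian has g_{xx} = 8, g_{yy} = 8, g_{xy} = 5, giving D = 39 > 0 with g_{xx} > 0, so the point is a local minimum.
g(41/39, -11/39) = -322/39.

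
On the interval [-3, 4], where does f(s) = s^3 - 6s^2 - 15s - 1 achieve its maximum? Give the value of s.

-1

f'(s) = 3s^2 - 12s - 15, whose only zero in [-3, 4] is s = -1.
Evaluating at the critical points and endpoints: f(-3) = -37, f(-1) = 7, f(4) = -93.
So the maximum is f(-1) = 7.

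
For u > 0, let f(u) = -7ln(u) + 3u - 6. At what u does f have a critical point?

f'(u) = -7/u + 3 = 0 gives u = 7/3.
f''(u) = 7/u², which is positive for u > 0, so this is a local minimum.
f(7/3) = -7·ln(7/3) + 7 - 6 ≈ -4.9311.

7/3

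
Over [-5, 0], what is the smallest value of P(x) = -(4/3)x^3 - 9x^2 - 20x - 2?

-2

The derivative is -4x^2 - 18x - 20, which vanishes at x = -5/2 and x = -2.
Compare values at every candidate in [-5, 0]: P(-5) = 119/3, P(-5/2) = 151/12, P(-2) = 38/3, P(0) = -2.
Hence the absolute minimum is -2 at x = 0.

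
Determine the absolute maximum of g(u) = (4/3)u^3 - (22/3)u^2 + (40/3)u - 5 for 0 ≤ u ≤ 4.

49/3

g'(u) = 4u^2 - (44/3)u + 40/3, which vanishes at u = 5/3 and u = 2.
Evaluating at the critical points and endpoints: g(0) = -5,  g(5/3) = 245/81,  g(2) = 3,  g(4) = 49/3.
The maximum over the interval is 49/3, attained at u = 4.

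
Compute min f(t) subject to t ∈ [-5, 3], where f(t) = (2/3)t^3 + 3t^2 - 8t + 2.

-7/3

Differentiating, f'(t) = 2t^2 + 6t - 8; which vanishes at t = -4 and t = 1.
Candidates: f(-5) = 101/3,  f(-4) = 118/3,  f(1) = -7/3,  f(3) = 23.
The minimum over the interval is -7/3, attained at t = 1.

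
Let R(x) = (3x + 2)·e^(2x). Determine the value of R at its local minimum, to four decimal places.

R'(x) = 3·e^(2x) + (3x + 2)·2·e^(2x) = (6x + 7)·e^(2x). Since e^(2x) > 0, the only critical point is x = -7/6.
R''(-7/6) has the same sign as 6 > 0, so this is a local minimum.
R(-7/6) = (-3/2)·e^(-7/3) ≈ -0.1455.

-0.1455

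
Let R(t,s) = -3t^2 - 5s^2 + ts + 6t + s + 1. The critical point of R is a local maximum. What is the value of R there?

∂R/∂t = -6t + s + 6 = 0 and ∂R/∂s = t - 10s + 1 = 0, so (t, s) = (61/59, 12/59).
The Hessian has R_{tt} = -6, R_{ss} = -10, R_{ts} = 1, giving D = 59 > 0 with R_{tt} < 0, so the point is a local maximum.
R(61/59, 12/59) = 248/59.

248/59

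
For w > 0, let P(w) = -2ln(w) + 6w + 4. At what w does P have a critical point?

1/3

P'(w) = -2/w + 6 = 0 gives w = 1/3.
P''(w) = 2/w², which is positive for w > 0, so this is a local minimum.
P(1/3) = -2·ln(1/3) + 2 + 4 ≈ 8.1972.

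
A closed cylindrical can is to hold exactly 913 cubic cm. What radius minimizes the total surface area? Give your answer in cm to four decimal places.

With radius r and height h, πr²h = 913 so h = 913/(πr²), and S(r) = 2πr² + 2πrh = 2πr² + 2·913/r.
S'(r) = 4πr − 2·913/r² = 0 ⇒ r³ = 913/(2π), so r ≈ 5.2573 and h = 2r ≈ 10.5146.
S''(r) = 4π + 4·913/r³ > 0, so this is the minimum; S ≈ 520.9888.

5.2573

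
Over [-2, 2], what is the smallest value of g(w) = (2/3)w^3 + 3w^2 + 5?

Differentiating, g'(w) = 2w^2 + 6w; whose only zero in [-2, 2] is w = 0.
Candidates: g(-2) = 35/3,  g(0) = 5,  g(2) = 67/3.
Hence the absolute minimum is 5 at w = 0.

5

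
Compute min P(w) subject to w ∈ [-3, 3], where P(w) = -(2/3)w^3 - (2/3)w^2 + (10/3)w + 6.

Differentiating, P'(w) = -2w^2 - (4/3)w + 10/3; which vanishes at w = -5/3 and w = 1.
Candidates: P(-3) = 8, P(-5/3) = 136/81, P(1) = 8, P(3) = -8.
So the minimum is P(3) = -8.

-8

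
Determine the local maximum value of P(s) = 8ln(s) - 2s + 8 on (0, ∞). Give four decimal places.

11.0904

P'(s) = 8/s − 2 = 0 gives s = 4.
P''(s) = -8/s², which is negative for s > 0, so this is a local maximum.
P(4) = 8·ln(4) - 8 + 8 ≈ 11.0904.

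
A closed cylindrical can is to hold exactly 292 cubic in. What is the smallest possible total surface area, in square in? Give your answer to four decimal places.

With radius r and height h, πr²h = 292 so h = 292/(πr²), and S(r) = 2πr² + 2πrh = 2πr² + 2·292/r.
S'(r) = 4πr − 2·292/r² = 0 ⇒ r³ = 292/(2π), so r ≈ 3.5953 and h = 2r ≈ 7.1906.
S''(r) = 4π + 4·292/r³ > 0, so this is the minimum; S ≈ 243.6519.

243.6519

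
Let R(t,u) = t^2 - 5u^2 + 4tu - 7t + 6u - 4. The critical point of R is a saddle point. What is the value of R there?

∂R/∂t = 2t + 4u - 7 = 0 and ∂R/∂u = 4t - 10u + 6 = 0, so (t, u) = (23/18, 10/9).
The Hessian has R_{tt} = 2, R_{uu} = -10, R_{tu} = 4, giving D = -36 < 0, so the point is a saddle point.
R(23/18, 10/9) = -185/36.

-185/36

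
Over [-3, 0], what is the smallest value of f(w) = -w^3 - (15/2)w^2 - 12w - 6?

-21/2

Differentiating, f'(w) = -3w^2 - 15w - 12; whose only zero in [-3, 0] is w = -1.
Evaluating at the critical points and endpoints: f(-3) = -21/2, f(-1) = -1/2, f(0) = -6.
The minimum over the interval is -21/2, attained at w = -3.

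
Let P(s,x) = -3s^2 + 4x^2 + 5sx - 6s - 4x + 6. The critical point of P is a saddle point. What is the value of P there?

414/73

∂P/∂s = -6s + 5x - 6 = 0 and ∂P/∂x = 5s + 8x - 4 = 0, so (s, x) = (-28/73, 54/73).
The Hessian has P_{ss} = -6, P_{xx} = 8, P_{sx} = 5, giving D = -73 < 0, so the point is a saddle point.
P(-28/73, 54/73) = 414/73.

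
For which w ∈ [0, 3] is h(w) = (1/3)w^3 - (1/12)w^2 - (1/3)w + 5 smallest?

2/3

h'(w) = w^2 - (1/6)w - 1/3, whose only zero in [0, 3] is w = 2/3.
Candidates: h(0) = 5,  h(2/3) = 392/81,  h(3) = 49/4.
The minimum over the interval is 392/81, attained at w = 2/3.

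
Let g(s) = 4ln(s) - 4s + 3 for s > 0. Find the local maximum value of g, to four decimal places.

g'(s) = 4/s − 4 = 0 gives s = 1.
g''(s) = -4/s², which is negative for s > 0, so this is a local maximum.
g(1) = 4·ln(1) - 4 + 3 ≈ -1.0000.

-1.0000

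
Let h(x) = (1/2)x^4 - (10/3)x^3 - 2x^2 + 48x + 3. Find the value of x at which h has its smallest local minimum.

h'(x) = 2x^3 - 10x^2 - 4x + 48. Setting h'(x) = 0 gives x ∈ {-2, 3, 4}.
Since h''(x) = 6x^2 - 20x - 4, we get h''(-2) = 60 > 0 ⇒ local minimum; h''(3) = -10 < 0 ⇒ local maximum; h''(4) = 12 > 0 ⇒ local minimum.
Thus h has its smallest local minimum at x = -2, with value -199/3.

-2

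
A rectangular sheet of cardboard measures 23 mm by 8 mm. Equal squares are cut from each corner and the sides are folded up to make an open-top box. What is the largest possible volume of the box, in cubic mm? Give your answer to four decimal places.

With cut size x, the volume is V(x) = x(23 − 2x)(8 − 2x) for 0 < x < 4.
V'(x) = 12x^2 − 124x + 184. Setting V'(x) = 0 gives x ≈ 1.7960 (the root in (0, 4)).
V''(x) = 24x − 124 is negative there, so this is the maximum; V ≈ 153.6486.

153.6486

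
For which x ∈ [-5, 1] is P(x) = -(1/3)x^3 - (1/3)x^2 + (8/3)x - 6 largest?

-5

P'(x) = -x^2 - (2/3)x + 8/3, whose only zero in [-5, 1] is x = -2.
Evaluating at the critical points and endpoints: P(-5) = 14; P(-2) = -10; P(1) = -4.
The maximum over the interval is 14, attained at x = -5.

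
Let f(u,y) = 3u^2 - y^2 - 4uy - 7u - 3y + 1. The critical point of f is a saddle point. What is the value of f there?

45/14

∂f/∂u = 6u - 4y - 7 = 0 and ∂f/∂y = -4u - 2y - 3 = 0, so (u, y) = (1/14, -23/14).
The Hessian has f_{uu} = 6, f_{yy} = -2, f_{uy} = -4, giving D = -28 < 0, so the point is a saddle point.
f(1/14, -23/14) = 45/14.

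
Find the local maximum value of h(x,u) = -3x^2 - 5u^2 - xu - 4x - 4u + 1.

∂h/∂x = -6x - u - 4 = 0 and ∂h/∂u = -x - 10u - 4 = 0, so (x, u) = (-36/59, -20/59).
The Hessian has h_{xx} = -6, h_{uu} = -10, h_{xu} = -1, giving D = 59 > 0 with h_{xx} < 0, so the point is a local maximum.
h(-36/59, -20/59) = 171/59.

171/59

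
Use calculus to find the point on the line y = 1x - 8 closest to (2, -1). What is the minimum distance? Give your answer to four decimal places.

Minimize D(x)^2 = (x - 2)^2 + (x - 7)^2.
d/dx[D^2] = 2(x - 2) + 2·1·(x - 7) = 0 ⇒ x = 9/2.
Then y = -7/2 and the distance is √(25/2) ≈ 3.5355.

3.5355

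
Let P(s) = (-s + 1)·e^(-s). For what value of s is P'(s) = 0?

Differentiating with the product rule gives P'(s) = (s - 2)·e^(-s). Since e^(-s) > 0, the only critical point is s = 2.
P''(2) has the same sign as 1 > 0, so this is a local minimum.
P(2) = (-1)·e^(-2) ≈ -0.1353.

2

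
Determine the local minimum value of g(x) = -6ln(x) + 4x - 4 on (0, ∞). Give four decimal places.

-0.4328

g'(x) = -6/x + 4 = 0 gives x = 3/2.
g''(x) = 6/x², which is positive for x > 0, so this is a local minimum.
g(3/2) = -6·ln(3/2) + 6 - 4 ≈ -0.4328.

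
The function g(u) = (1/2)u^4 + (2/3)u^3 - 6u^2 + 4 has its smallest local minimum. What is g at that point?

-55/2

g'(u) = 2u^3 + 2u^2 - 12u. Setting g'(u) = 0 gives u ∈ {-3, 0, 2}.
Second-derivative test with g''(u) = 6u^2 + 4u - 12: g''(-3) = 30 > 0 ⇒ local minimum; g''(0) = -12 < 0 ⇒ local maximum; g''(2) = 20 > 0 ⇒ local minimum.
So the smallest local minimum value is g(-3) = -55/2.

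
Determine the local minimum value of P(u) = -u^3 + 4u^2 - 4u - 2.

P'(u) = -3u^2 + 8u - 4. Setting P'(u) = 0 gives u ∈ {2/3, 2}.
P''(u) = -6u + 8. P''(2/3) = 4 > 0 ⇒ local minimum; P''(2) = -4 < 0 ⇒ local maximum.
So the local minimum value is P(2/3) = -86/27.

-86/27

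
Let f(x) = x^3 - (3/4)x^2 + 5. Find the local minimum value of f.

f'(x) = 3x^2 - (3/2)x. Setting f'(x) = 0 gives x ∈ {0, 1/2}.
Second-derivative test with f''(x) = 6x - 3/2: f''(0) = -3/2 < 0 ⇒ local maximum; f''(1/2) = 3/2 > 0 ⇒ local minimum.
So the local minimum value is f(1/2) = 79/16.

79/16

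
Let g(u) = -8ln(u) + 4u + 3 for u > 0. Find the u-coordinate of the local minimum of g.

g'(u) = -8/u + 4 = 0 gives u = 2.
g''(u) = 8/u², which is positive for u > 0, so this is a local minimum.
g(2) = -8·ln(2) + 8 + 3 ≈ 5.4548.

2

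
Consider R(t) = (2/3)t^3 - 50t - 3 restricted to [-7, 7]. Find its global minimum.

R'(t) = 2t^2 - 50, which vanishes at t = -5 and t = 5.
Evaluating at the critical points and endpoints: R(-7) = 355/3; R(-5) = 491/3; R(5) = -509/3; R(7) = -373/3.
The minimum over the interval is -509/3, attained at t = 5.

-509/3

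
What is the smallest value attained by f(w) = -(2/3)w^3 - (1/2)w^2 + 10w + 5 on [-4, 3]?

Differentiating, f'(w) = -2w^2 - w + 10; which vanishes at w = -5/2 and w = 2.
Evaluating at the critical points and endpoints: f(-4) = -1/3; f(-5/2) = -305/24; f(2) = 53/3; f(3) = 25/2.
The minimum over the interval is -305/24, attained at w = -5/2.

-305/24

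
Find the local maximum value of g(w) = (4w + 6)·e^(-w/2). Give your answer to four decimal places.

6.2304

Differentiating with the product rule gives g'(w) = (-2w + 1)·e^(-w/2). Since e^(-w/2) > 0, the only critical point is w = 1/2.
g''(1/2) has the same sign as -2 < 0, so this is a local maximum.
g(1/2) = (8)·e^(-1/4) ≈ 6.2304.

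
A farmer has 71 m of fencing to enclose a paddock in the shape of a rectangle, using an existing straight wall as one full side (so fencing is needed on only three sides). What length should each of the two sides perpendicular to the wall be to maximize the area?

Let the sides perpendicular to the wall have length x and the parallel side y, so 2x + y = 71 and the area is A = xy = x(71 − 2x).
A'(x) = 71 − 4x = 0 gives x = 71/4, and A''(x) = −4 < 0 confirms a maximum.
Then y = 71 − 2·71/4 = 71/2 and A = 5041/8.

71/4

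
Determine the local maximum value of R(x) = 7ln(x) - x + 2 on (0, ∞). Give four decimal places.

8.6214

R'(x) = 7/x − 1 = 0 gives x = 7.
R''(x) = -7/x², which is negative for x > 0, so this is a local maximum.
R(7) = 7·ln(7) - 7 + 2 ≈ 8.6214.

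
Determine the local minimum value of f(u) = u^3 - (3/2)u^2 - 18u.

-81/2

Critical points: f'(u) = 3u^2 - 3u - 18 vanishes at u = -2, 3.
Since f''(u) = 6u - 3, we get f''(-2) = -15 < 0 ⇒ local maximum; f''(3) = 15 > 0 ⇒ local minimum.
Thus f has its local minimum at u = 3, with value -81/2.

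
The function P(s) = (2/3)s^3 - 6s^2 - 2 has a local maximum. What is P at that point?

-2

P'(s) = 2s^2 - 12s = 0 at s = 0, 6.
Since P''(s) = 4s - 12, we get P''(0) = -12 < 0 ⇒ local maximum; P''(6) = 12 > 0 ⇒ local minimum.
Thus P has its local maximum at s = 0, with value -2.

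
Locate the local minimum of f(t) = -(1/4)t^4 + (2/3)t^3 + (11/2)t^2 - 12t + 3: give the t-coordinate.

Critical points: f'(t) = -t^3 + 2t^2 + 11t - 12 vanishes at t = -3, 1, 4.
Since f''(t) = -3t^2 + 4t + 11, we get f''(-3) = -28 < 0 ⇒ local maximum; f''(1) = 12 > 0 ⇒ local minimum; f''(4) = -21 < 0 ⇒ local maximum.
Thus f has its local minimum at t = 1, with value -37/12.

1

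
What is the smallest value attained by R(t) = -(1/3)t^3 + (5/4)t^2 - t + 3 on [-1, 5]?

-149/12

The derivative is -t^2 + (5/2)t - 1, which vanishes at t = 1/2 and t = 2.
Candidates: R(-1) = 67/12; R(1/2) = 133/48; R(2) = 10/3; R(5) = -149/12.
So the minimum is R(5) = -149/12.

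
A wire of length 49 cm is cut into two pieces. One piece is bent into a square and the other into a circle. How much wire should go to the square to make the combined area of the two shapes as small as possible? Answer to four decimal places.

Let x be the length used for the square. Square side x/4; circle radius (49−x)/(2π).
A(x) = (x/4)² + π·((49−x)/(2π))² = x²/16 + (49−x)²/(4π) for 0 ≤ x ≤ 49. A'(x) = x/8 − (49−x)/(2π) = 0 gives x = 4·49/(π+4) ≈ 27.4449.
A'' = 1/8 + 1/(2π) > 0, so this gives the minimum combined area; x ≈ 27.4449 cm to the square.

27.4449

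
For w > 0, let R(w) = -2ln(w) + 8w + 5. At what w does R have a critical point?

1/4

R'(w) = -2/w + 8 = 0 gives w = 1/4.
R''(w) = 2/w², which is positive for w > 0, so this is a local minimum.
R(1/4) = -2·ln(1/4) + 2 + 5 ≈ 9.7726.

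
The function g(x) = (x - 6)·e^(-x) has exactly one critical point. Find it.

By the product rule, g'(x) = (-x + 7)·e^(-x). Since e^(-x) > 0, the only critical point is x = 7.
g''(7) has the same sign as -1 < 0, so this is a local maximum.
g(7) = (1)·e^(-7) ≈ 0.0009.

7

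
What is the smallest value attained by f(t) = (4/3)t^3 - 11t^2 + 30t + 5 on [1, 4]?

The derivative is 4t^2 - 22t + 30, which vanishes at t = 5/2 and t = 3.
Compare values at every candidate in [1, 4]: f(1) = 76/3, f(5/2) = 385/12, f(3) = 32, f(4) = 103/3.
The minimum over the interval is 76/3, attained at t = 1.

76/3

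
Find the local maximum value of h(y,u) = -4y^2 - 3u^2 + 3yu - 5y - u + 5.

∂h/∂y = -8y + 3u - 5 = 0 and ∂h/∂u = 3y - 6u - 1 = 0, so (y, u) = (-11/13, -23/39).
The Hessian has h_{yy} = -8, h_{uu} = -6, h_{yu} = 3, giving D = 39 > 0 with h_{yy} < 0, so the point is a local maximum.
h(-11/13, -23/39) = 289/39.

289/39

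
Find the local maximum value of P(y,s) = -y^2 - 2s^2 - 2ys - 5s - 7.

∂P/∂y = -2y - 2s = 0 and ∂P/∂s = -2y - 4s - 5 = 0, so (y, s) = (5/2, -5/2).
The Hessian has P_{yy} = -2, P_{ss} = -4, P_{ys} = -2, giving D = 4 > 0 with P_{yy} < 0, so the point is a local maximum.
P(5/2, -5/2) = -3/4.

-3/4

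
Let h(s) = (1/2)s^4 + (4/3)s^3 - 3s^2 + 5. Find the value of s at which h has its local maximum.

Critical points: h'(s) = 2s^3 + 4s^2 - 6s vanishes at s = -3, 0, 1.
Since h''(s) = 6s^2 + 8s - 6, we get h''(-3) = 24 > 0 ⇒ local minimum; h''(0) = -6 < 0 ⇒ local maximum; h''(1) = 8 > 0 ⇒ local minimum.
So the local maximum value is h(0) = 5.

0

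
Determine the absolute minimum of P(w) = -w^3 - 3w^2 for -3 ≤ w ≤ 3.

-54

P'(w) = -3w^2 - 6w, which vanishes at w = -2 and w = 0.
Compare values at every candidate in [-3, 3]: P(-3) = 0,  P(-2) = -4,  P(0) = 0,  P(3) = -54.
So the minimum is P(3) = -54.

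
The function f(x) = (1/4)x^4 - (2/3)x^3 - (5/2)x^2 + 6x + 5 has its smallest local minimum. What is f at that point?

-23/3

f'(x) = x^3 - 2x^2 - 5x + 6. Setting f'(x) = 0 gives x ∈ {-2, 1, 3}.
f''(x) = 3x^2 - 4x - 5. f''(-2) = 15 > 0 ⇒ local minimum; f''(1) = -6 < 0 ⇒ local maximum; f''(3) = 10 > 0 ⇒ local minimum.
Thus f has its smallest local minimum at x = -2, with value -23/3.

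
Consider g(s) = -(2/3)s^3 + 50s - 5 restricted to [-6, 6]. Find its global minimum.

The derivative is -2s^2 + 50, which vanishes at s = -5 and s = 5.
Candidates: g(-6) = -161, g(-5) = -515/3, g(5) = 485/3, g(6) = 151.
Hence the absolute minimum is -515/3 at s = -5.

-515/3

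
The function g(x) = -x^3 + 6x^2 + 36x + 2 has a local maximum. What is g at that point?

218

g'(x) = -3x^2 + 12x + 36. Setting g'(x) = 0 gives x ∈ {-2, 6}.
Second-derivative test with g''(x) = -6x + 12: g''(-2) = 24 > 0 ⇒ local minimum; g''(6) = -24 < 0 ⇒ local maximum.
The local maximum is g(6) = 218.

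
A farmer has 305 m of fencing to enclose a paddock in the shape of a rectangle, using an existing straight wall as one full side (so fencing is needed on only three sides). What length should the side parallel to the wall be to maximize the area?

Let the sides perpendicular to the wall have length x and the parallel side y, so 2x + y = 305 and the area is A = xy = x(305 − 2x).
A'(x) = 305 − 4x = 0 gives x = 305/4, and A''(x) = −4 < 0 confirms a maximum.
Then y = 305 − 2·305/4 = 305/2 and A = 93025/8.

305/2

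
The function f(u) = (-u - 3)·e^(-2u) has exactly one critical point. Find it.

f'(u) = (-1)·e^(-2u) + (-u - 3)·(-2)·e^(-2u) = (2u + 5)·e^(-2u). Since e^(-2u) > 0, the only critical point is u = -5/2.
f''(-5/2) has the same sign as 2 > 0, so this is a local minimum.
f(-5/2) = (-1/2)·e^(5) ≈ -74.2066.

-5/2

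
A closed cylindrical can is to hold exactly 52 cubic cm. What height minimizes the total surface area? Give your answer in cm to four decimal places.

4.0455

With radius r and height h, πr²h = 52 so h = 52/(πr²), and S(r) = 2πr² + 2πrh = 2πr² + 2·52/r.
S'(r) = 4πr − 2·52/r² = 0 ⇒ r³ = 52/(2π), so r ≈ 2.0227 and h = 2r ≈ 4.0455.
S''(r) = 4π + 4·52/r³ > 0, so this is the minimum; S ≈ 77.1229.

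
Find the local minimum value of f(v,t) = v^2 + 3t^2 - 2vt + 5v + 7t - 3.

∂f/∂v = 2v - 2t + 5 = 0 and ∂f/∂t = -2v + 6t + 7 = 0, so (v, t) = (-11/2, -3).
The Hessian has f_{vv} = 2, f_{tt} = 6, f_{vt} = -2, giving D = 8 > 0 with f_{vv} > 0, so the point is a local minimum.
f(-11/2, -3) = -109/4.

-109/4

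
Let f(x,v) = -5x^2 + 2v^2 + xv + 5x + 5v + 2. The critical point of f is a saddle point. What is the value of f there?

∂f/∂x = -10x + v + 5 = 0 and ∂f/∂v = x + 4v + 5 = 0, so (x, v) = (15/41, -55/41).
The Hessian has f_{xx} = -10, f_{vv} = 4, f_{xv} = 1, giving D = -41 < 0, so the point is a saddle point.
f(15/41, -55/41) = -18/41.

-18/41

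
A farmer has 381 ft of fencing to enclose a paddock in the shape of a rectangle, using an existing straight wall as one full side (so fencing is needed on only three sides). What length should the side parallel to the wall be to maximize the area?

Let the sides perpendicular to the wall have length x and the parallel side y, so 2x + y = 381 and the area is A = xy = x(381 − 2x).
A'(x) = 381 − 4x = 0 gives x = 381/4, and A''(x) = −4 < 0 confirms a maximum.
Then y = 381 − 2·381/4 = 381/2 and A = 145161/8.

381/2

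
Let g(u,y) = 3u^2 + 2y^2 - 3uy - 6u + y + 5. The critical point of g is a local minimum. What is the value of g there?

∂g/∂u = 6u - 3y - 6 = 0 and ∂g/∂y = -3u + 4y + 1 = 0, so (u, y) = (7/5, 4/5).
The Hessian has g_{uu} = 6, g_{yy} = 4, g_{uy} = -3, giving D = 15 > 0 with g_{uu} > 0, so the point is a local minimum.
g(7/5, 4/5) = 6/5.

6/5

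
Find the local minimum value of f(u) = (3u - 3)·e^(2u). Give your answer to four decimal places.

-4.0774

By the product rule, f'(u) = (6u - 3)·e^(2u). Since e^(2u) > 0, the only critical point is u = 1/2.
f''(1/2) has the same sign as 6 > 0, so this is a local minimum.
f(1/2) = (-3/2)·e^(1) ≈ -4.0774.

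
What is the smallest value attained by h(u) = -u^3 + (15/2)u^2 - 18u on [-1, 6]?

-54

Differentiating, h'(u) = -3u^2 + 15u - 18; which vanishes at u = 2 and u = 3.
Candidates: h(-1) = 53/2, h(2) = -14, h(3) = -27/2, h(6) = -54.
Hence the absolute minimum is -54 at u = 6.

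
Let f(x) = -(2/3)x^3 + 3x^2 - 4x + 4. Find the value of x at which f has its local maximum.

f'(x) = -2x^2 + 6x - 4 = 0 at x = 1, 2.
Since f''(x) = -4x + 6, we get f''(1) = 2 > 0 ⇒ local minimum; f''(2) = -2 < 0 ⇒ local maximum.
The local maximum is f(2) = 8/3.

2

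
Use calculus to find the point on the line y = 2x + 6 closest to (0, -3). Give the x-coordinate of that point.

Minimize D(x)^2 = (x + 0)^2 + (2x + 9)^2.
d/dx[D^2] = 2(x + 0) + 2·2·(2x + 9) = 0 ⇒ x = -18/5.
Then y = -6/5 and the distance is √(81/5) ≈ 4.0249.

-18/5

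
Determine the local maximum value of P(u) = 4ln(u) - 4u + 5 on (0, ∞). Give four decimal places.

P'(u) = 4/u − 4 = 0 gives u = 1.
P''(u) = -4/u², which is negative for u > 0, so this is a local maximum.
P(1) = 4·ln(1) - 4 + 5 ≈ 1.0000.

1.0000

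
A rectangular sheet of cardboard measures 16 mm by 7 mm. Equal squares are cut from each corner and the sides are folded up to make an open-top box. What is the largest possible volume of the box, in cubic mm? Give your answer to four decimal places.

78.0090

With cut size x, the volume is V(x) = x(16 − 2x)(7 − 2x) for 0 < x < 3.5.
V'(x) = 12x^2 − 92x + 112. Setting V'(x) = 0 gives x ≈ 1.5179 (the root in (0, 3.5)).
V''(x) = 24x − 92 is negative there, so this is the maximum; V ≈ 78.0090.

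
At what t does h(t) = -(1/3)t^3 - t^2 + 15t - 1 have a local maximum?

h'(t) = -t^2 - 2t + 15 = 0 at t = -5, 3.
Since h''(t) = -2t - 2, we get h''(-5) = 8 > 0 ⇒ local minimum; h''(3) = -8 < 0 ⇒ local maximum.
The local maximum is h(3) = 26.

3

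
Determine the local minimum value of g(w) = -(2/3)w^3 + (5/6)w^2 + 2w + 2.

g'(w) = -2w^2 + (5/3)w + 2. Setting g'(w) = 0 gives w ∈ {-2/3, 3/2}.
g''(w) = -4w + 5/3. g''(-2/3) = 13/3 > 0 ⇒ local minimum; g''(3/2) = -13/3 < 0 ⇒ local maximum.
Thus g has its local minimum at w = -2/3, with value 100/81.

100/81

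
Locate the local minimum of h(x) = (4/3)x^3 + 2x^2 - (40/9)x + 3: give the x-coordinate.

2/3

h'(x) = 4x^2 + 4x - 40/9 = 0 at x = -5/3, 2/3.
Since h''(x) = 8x + 4, we get h''(-5/3) = -28/3 < 0 ⇒ local maximum; h''(2/3) = 28/3 > 0 ⇒ local minimum.
So the local minimum value is h(2/3) = 107/81.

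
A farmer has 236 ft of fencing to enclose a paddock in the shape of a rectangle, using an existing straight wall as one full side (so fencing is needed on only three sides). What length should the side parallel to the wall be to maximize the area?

Let the sides perpendicular to the wall have length x and the parallel side y, so 2x + y = 236 and the area is A = xy = x(236 − 2x).
A'(x) = 236 − 4x = 0 gives x = 59, and A''(x) = −4 < 0 confirms a maximum.
Then y = 236 − 2·59 = 118 and A = 6962.

118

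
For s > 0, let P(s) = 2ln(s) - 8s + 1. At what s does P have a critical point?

1/4

P'(s) = 2/s − 8 = 0 gives s = 1/4.
P''(s) = -2/s², which is negative for s > 0, so this is a local maximum.
P(1/4) = 2·ln(1/4) - 2 + 1 ≈ -3.7726.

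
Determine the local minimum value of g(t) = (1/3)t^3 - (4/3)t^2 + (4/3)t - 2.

g'(t) = t^2 - (8/3)t + 4/3 = 0 at t = 2/3, 2.
g''(t) = 2t - 8/3. g''(2/3) = -4/3 < 0 ⇒ local maximum; g''(2) = 4/3 > 0 ⇒ local minimum.
So the local minimum value is g(2) = -2.

-2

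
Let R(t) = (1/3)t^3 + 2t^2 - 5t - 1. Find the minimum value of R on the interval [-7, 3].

R'(t) = t^2 + 4t - 5, which vanishes at t = -5 and t = 1.
Evaluating at the critical points and endpoints: R(-7) = 53/3; R(-5) = 97/3; R(1) = -11/3; R(3) = 11.
Hence the absolute minimum is -11/3 at t = 1.

-11/3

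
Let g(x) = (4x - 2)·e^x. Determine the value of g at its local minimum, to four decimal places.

-2.4261

g'(x) = 4·e^x + (4x - 2)·1·e^x = (4x + 2)·e^x. Since e^x > 0, the only critical point is x = -1/2.
g''(-1/2) has the same sign as 4 > 0, so this is a local minimum.
g(-1/2) = (-4)·e^(-1/2) ≈ -2.4261.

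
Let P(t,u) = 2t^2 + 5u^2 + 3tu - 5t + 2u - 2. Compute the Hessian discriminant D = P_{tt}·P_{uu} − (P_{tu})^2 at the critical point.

31

∂P/∂t = 4t + 3u - 5 = 0 and ∂P/∂u = 3t + 10u + 2 = 0, so (t, u) = (56/31, -23/31).
The Hessian has P_{tt} = 4, P_{uu} = 10, P_{tu} = 3, giving D = 31 > 0 with P_{tt} > 0, so the point is a local minimum.
D = (4)·(10) − (3)^2 = 31.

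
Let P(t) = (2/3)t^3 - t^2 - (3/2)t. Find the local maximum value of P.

Critical points: P'(t) = 2t^2 - 2t - 3/2 vanishes at t = -1/2, 3/2.
Since P''(t) = 4t - 2, we get P''(-1/2) = -4 < 0 ⇒ local maximum; P''(3/2) = 4 > 0 ⇒ local minimum.
Thus P has its local maximum at t = -1/2, with value 5/12.

5/12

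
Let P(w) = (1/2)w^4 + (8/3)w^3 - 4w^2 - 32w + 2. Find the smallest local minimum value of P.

-146/3

Critical points: P'(w) = 2w^3 + 8w^2 - 8w - 32 vanishes at w = -4, -2, 2.
P''(w) = 6w^2 + 16w - 8. P''(-4) = 24 > 0 ⇒ local minimum; P''(-2) = -16 < 0 ⇒ local maximum; P''(2) = 48 > 0 ⇒ local minimum.
The smallest local minimum is P(2) = -146/3.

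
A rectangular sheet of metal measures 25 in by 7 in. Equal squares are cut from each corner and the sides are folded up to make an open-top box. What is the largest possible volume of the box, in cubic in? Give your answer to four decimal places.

132.5487

With cut size x, the volume is V(x) = x(25 − 2x)(7 − 2x) for 0 < x < 3.5.
V'(x) = 12x^2 − 128x + 175. Setting V'(x) = 0 gives x ≈ 1.6103 (the root in (0, 3.5)).
V''(x) = 24x − 128 is negative there, so this is the maximum; V ≈ 132.5487.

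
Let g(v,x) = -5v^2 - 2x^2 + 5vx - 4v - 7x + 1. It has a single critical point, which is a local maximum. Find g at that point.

∂g/∂v = -10v + 5x - 4 = 0 and ∂g/∂x = 5v - 4x - 7 = 0, so (v, x) = (-17/5, -6).
The Hessian has g_{vv} = -10, g_{xx} = -4, g_{vx} = 5, giving D = 15 > 0 with g_{vv} < 0, so the point is a local maximum.
g(-17/5, -6) = 144/5.

144/5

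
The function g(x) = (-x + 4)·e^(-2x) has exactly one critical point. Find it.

By the product rule, g'(x) = (2x - 9)·e^(-2x). Since e^(-2x) > 0, the only critical point is x = 9/2.
g''(9/2) has the same sign as 2 > 0, so this is a local minimum.
g(9/2) = (-1/2)·e^(-9) ≈ -0.0001.

9/2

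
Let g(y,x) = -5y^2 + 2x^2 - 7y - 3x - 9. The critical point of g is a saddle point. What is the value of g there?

-307/40

∂g/∂y = -10y - 7 = 0 and ∂g/∂x = 4x - 3 = 0, so (y, x) = (-7/10, 3/4).
The Hessian has g_{yy} = -10, g_{xx} = 4, g_{yx} = 0, giving D = -40 < 0, so the point is a saddle point.
g(-7/10, 3/4) = -307/40.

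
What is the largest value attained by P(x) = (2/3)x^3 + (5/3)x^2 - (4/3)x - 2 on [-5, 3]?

P'(x) = 2x^2 + (10/3)x - 4/3, which vanishes at x = -2 and x = 1/3.
Compare values at every candidate in [-5, 3]: P(-5) = -37,  P(-2) = 2,  P(1/3) = -181/81,  P(3) = 27.
So the maximum is P(3) = 27.

27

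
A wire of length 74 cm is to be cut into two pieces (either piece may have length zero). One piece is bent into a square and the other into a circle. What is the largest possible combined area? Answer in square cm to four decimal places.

Let x be the length used for the square. Square side x/4; circle radius (74−x)/(2π).
A(x) = (x/4)² + π·((74−x)/(2π))² = x²/16 + (74−x)²/(4π) for 0 ≤ x ≤ 74. A'(x) = x/8 − (74−x)/(2π) = 0 gives x = 4·74/(π+4) ≈ 41.4473.
A'' > 0, so the interior critical point is a minimum; the maximum is at an endpoint. A(0) = 435.7662 and A(74) = 342.2500, so the largest area is 435.7662.

435.7662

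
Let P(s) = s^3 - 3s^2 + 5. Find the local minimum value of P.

1

P'(s) = 3s^2 - 6s. Setting P'(s) = 0 gives s ∈ {0, 2}.
Since P''(s) = 6s - 6, we get P''(0) = -6 < 0 ⇒ local maximum; P''(2) = 6 > 0 ⇒ local minimum.
So the local minimum value is P(2) = 1.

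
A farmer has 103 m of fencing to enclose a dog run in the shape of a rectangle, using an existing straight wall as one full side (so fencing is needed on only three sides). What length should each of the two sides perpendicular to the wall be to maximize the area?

103/4

Let the sides perpendicular to the wall have length x and the parallel side y, so 2x + y = 103 and the area is A = xy = x(103 − 2x).
A'(x) = 103 − 4x = 0 gives x = 103/4, and A''(x) = −4 < 0 confirms a maximum.
Then y = 103 − 2·103/4 = 103/2 and A = 10609/8.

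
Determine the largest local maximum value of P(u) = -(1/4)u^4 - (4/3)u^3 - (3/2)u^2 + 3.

P'(u) = -u^3 - 4u^2 - 3u = 0 at u = -3, -1, 0.
P''(u) = -3u^2 - 8u - 3. P''(-3) = -6 < 0 ⇒ local maximum; P''(-1) = 2 > 0 ⇒ local minimum; P''(0) = -3 < 0 ⇒ local maximum.
So the largest local maximum value is P(-3) = 21/4.

21/4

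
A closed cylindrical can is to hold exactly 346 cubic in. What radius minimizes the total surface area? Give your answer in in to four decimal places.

With radius r and height h, πr²h = 346 so h = 346/(πr²), and S(r) = 2πr² + 2πrh = 2πr² + 2·346/r.
S'(r) = 4πr − 2·346/r² = 0 ⇒ r³ = 346/(2π), so r ≈ 3.8045 and h = 2r ≈ 7.6090.
S''(r) = 4π + 4·346/r³ > 0, so this is the minimum; S ≈ 272.8341.

3.8045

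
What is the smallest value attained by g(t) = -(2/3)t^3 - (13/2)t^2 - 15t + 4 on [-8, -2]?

The derivative is -2t^2 - 13t - 15, whose only zero in [-8, -2] is t = -5.
Compare values at every candidate in [-8, -2]: g(-8) = 148/3; g(-5) = -1/6; g(-2) = 40/3.
The minimum over the interval is -1/6, attained at t = -5.

-1/6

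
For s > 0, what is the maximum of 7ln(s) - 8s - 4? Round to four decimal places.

f'(s) = 7/s − 8 = 0 gives s = 7/8.
f''(s) = -7/s², which is negative for s > 0, so this is a local maximum.
f(7/8) = 7·ln(7/8) - 7 - 4 ≈ -11.9347.

-11.9347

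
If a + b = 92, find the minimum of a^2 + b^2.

With a + b = 92, a^2 + b^2 = a^2 + (92 − a)^2.
The derivative 2a − 2(92 − a) = 4a − 184 vanishes at a = 46; second derivative 4 > 0, a minimum.
The minimum is 2·(46)^2 = 4232.

4232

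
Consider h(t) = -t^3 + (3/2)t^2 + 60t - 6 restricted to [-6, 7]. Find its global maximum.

413/2

Differentiating, h'(t) = -3t^2 + 3t + 60; which vanishes at t = -4 and t = 5.
Compare values at every candidate in [-6, 7]: h(-6) = -96,  h(-4) = -158,  h(5) = 413/2,  h(7) = 289/2.
The maximum over the interval is 413/2, attained at t = 5.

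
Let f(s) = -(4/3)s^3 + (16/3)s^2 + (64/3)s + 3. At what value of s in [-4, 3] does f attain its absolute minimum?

-4/3

f'(s) = -4s^2 + (32/3)s + 64/3, whose only zero in [-4, 3] is s = -4/3.
Compare values at every candidate in [-4, 3]: f(-4) = 265/3, f(-4/3) = -1037/81, f(3) = 79.
So the minimum is f(-4/3) = -1037/81.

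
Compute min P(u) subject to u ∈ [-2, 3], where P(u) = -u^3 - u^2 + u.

Differentiating, P'(u) = -3u^2 - 2u + 1; which vanishes at u = -1 and u = 1/3.
Compare values at every candidate in [-2, 3]: P(-2) = 2; P(-1) = -1; P(1/3) = 5/27; P(3) = -33.
So the minimum is P(3) = -33.

-33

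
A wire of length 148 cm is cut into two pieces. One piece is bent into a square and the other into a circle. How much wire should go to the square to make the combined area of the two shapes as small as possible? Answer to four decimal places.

82.8947

Let x be the length used for the square. Square side x/4; circle radius (148−x)/(2π).
A(x) = (x/4)² + π·((148−x)/(2π))² = x²/16 + (148−x)²/(4π) for 0 ≤ x ≤ 148. A'(x) = x/8 − (148−x)/(2π) = 0 gives x = 4·148/(π+4) ≈ 82.8947.
A'' = 1/8 + 1/(2π) > 0, so this gives the minimum combined area; x ≈ 82.8947 cm to the square.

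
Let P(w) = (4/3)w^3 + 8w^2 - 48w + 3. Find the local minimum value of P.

-151/3

P'(w) = 4w^2 + 16w - 48. Setting P'(w) = 0 gives w ∈ {-6, 2}.
P''(w) = 8w + 16. P''(-6) = -32 < 0 ⇒ local maximum; P''(2) = 32 > 0 ⇒ local minimum.
The local minimum is P(2) = -151/3.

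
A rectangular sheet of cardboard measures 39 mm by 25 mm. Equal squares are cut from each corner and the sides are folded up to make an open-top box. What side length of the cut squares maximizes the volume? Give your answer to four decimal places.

4.9634

With cut size x, the volume is V(x) = x(39 − 2x)(25 − 2x) for 0 < x < 12.5.
V'(x) = 12x^2 − 256x + 975. Setting V'(x) = 0 gives x ≈ 4.9634 (the root in (0, 12.5)).
V''(x) = 24x − 256 is negative there, so this is the maximum; V ≈ 2175.0917.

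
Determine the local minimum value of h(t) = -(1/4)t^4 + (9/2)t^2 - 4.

h'(t) = -t^3 + 9t. Setting h'(t) = 0 gives t ∈ {-3, 0, 3}.
Second-derivative test with h''(t) = -3t^2 + 9: h''(-3) = -18 < 0 ⇒ local maximum; h''(0) = 9 > 0 ⇒ local minimum; h''(3) = -18 < 0 ⇒ local maximum.
Thus h has its local minimum at t = 0, with value -4.

-4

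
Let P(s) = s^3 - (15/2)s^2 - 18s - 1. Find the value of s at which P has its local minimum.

P'(s) = 3s^2 - 15s - 18. Setting P'(s) = 0 gives s ∈ {-1, 6}.
Since P''(s) = 6s - 15, we get P''(-1) = -21 < 0 ⇒ local maximum; P''(6) = 21 > 0 ⇒ local minimum.
So the local minimum value is P(6) = -163.

6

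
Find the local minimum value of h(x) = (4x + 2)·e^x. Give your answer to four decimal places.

-0.8925

Differentiating with the product rule gives h'(x) = (4x + 6)·e^x. Since e^x > 0, the only critical point is x = -3/2.
h''(-3/2) has the same sign as 4 > 0, so this is a local minimum.
h(-3/2) = (-4)·e^(-3/2) ≈ -0.8925.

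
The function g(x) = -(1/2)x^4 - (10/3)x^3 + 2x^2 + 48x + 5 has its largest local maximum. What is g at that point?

223/3

Critical points: g'(x) = -2x^3 - 10x^2 + 4x + 48 vanishes at x = -4, -3, 2.
g''(x) = -6x^2 - 20x + 4. g''(-4) = -12 < 0 ⇒ local maximum; g''(-3) = 10 > 0 ⇒ local minimum; g''(2) = -60 < 0 ⇒ local maximum.
The largest local maximum is g(2) = 223/3.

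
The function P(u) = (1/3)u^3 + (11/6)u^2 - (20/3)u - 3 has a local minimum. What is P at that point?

Critical points: P'(u) = u^2 + (11/3)u - 20/3 vanishes at u = -5, 4/3.
Second-derivative test with P''(u) = 2u + 11/3: P''(-5) = -19/3 < 0 ⇒ local maximum; P''(4/3) = 19/3 > 0 ⇒ local minimum.
Thus P has its local minimum at u = 4/3, with value -635/81.

-635/81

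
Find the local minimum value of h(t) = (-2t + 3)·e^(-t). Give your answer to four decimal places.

-0.1642

h'(t) = (-2)·e^(-t) + (-2t + 3)·(-1)·e^(-t) = (2t - 5)·e^(-t). Since e^(-t) > 0, the only critical point is t = 5/2.
h''(5/2) has the same sign as 2 > 0, so this is a local minimum.
h(5/2) = (-2)·e^(-5/2) ≈ -0.1642.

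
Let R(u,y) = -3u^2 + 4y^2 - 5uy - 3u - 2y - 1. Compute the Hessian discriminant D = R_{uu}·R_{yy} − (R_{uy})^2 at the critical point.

-73

∂R/∂u = -6u - 5y - 3 = 0 and ∂R/∂y = -5u + 8y - 2 = 0, so (u, y) = (-34/73, -3/73).
The Hessian has R_{uu} = -6, R_{yy} = 8, R_{uy} = -5, giving D = -73 < 0, so the point is a saddle point.
D = (-6)·(8) − (-5)^2 = -73.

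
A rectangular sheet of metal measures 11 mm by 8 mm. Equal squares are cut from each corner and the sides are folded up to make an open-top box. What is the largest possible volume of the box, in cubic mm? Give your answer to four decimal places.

60.0126

With cut size x, the volume is V(x) = x(11 − 2x)(8 − 2x) for 0 < x < 4.
V'(x) = 12x^2 − 76x + 88. Setting V'(x) = 0 gives x ≈ 1.5252 (the root in (0, 4)).
V''(x) = 24x − 76 is negative there, so this is the maximum; V ≈ 60.0126.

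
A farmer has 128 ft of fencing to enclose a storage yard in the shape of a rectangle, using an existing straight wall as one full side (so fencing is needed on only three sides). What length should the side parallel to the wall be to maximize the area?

64

Let the sides perpendicular to the wall have length x and the parallel side y, so 2x + y = 128 and the area is A = xy = x(128 − 2x).
A'(x) = 128 − 4x = 0 gives x = 32, and A''(x) = −4 < 0 confirms a maximum.
Then y = 128 − 2·32 = 64 and A = 2048.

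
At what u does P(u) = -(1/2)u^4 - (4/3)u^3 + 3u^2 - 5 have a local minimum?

P'(u) = -2u^3 - 4u^2 + 6u. Setting P'(u) = 0 gives u ∈ {-3, 0, 1}.
P''(u) = -6u^2 - 8u + 6. P''(-3) = -24 < 0 ⇒ local maximum; P''(0) = 6 > 0 ⇒ local minimum; P''(1) = -8 < 0 ⇒ local maximum.
Thus P has its local minimum at u = 0, with value -5.

0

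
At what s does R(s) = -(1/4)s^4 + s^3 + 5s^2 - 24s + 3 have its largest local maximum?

R'(s) = -s^3 + 3s^2 + 10s - 24. Setting R'(s) = 0 gives s ∈ {-3, 2, 4}.
R''(s) = -3s^2 + 6s + 10. R''(-3) = -35 < 0 ⇒ local maximum; R''(2) = 10 > 0 ⇒ local minimum; R''(4) = -14 < 0 ⇒ local maximum.
So the largest local maximum value is R(-3) = 291/4.

-3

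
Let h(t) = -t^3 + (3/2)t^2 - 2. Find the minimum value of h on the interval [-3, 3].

h'(t) = -3t^2 + 3t, which vanishes at t = 0 and t = 1.
Compare values at every candidate in [-3, 3]: h(-3) = 77/2; h(0) = -2; h(1) = -3/2; h(3) = -31/2.
So the minimum is h(3) = -31/2.

-31/2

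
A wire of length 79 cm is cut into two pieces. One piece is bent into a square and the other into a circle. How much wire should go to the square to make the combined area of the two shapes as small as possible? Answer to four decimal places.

Let x be the length used for the square. Square side x/4; circle radius (79−x)/(2π).
A(x) = (x/4)² + π·((79−x)/(2π))² = x²/16 + (79−x)²/(4π) for 0 ≤ x ≤ 79. A'(x) = x/8 − (79−x)/(2π) = 0 gives x = 4·79/(π+4) ≈ 44.2478.
A'' = 1/8 + 1/(2π) > 0, so this gives the minimum combined area; x ≈ 44.2478 cm to the square.

44.2478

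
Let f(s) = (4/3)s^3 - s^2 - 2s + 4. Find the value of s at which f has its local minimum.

1

f'(s) = 4s^2 - 2s - 2 = 0 at s = -1/2, 1.
Since f''(s) = 8s - 2, we get f''(-1/2) = -6 < 0 ⇒ local maximum; f''(1) = 6 > 0 ⇒ local minimum.
So the local minimum value is f(1) = 7/3.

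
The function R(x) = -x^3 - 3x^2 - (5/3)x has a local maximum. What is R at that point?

7/27

R'(x) = -3x^2 - 6x - 5/3 = 0 at x = -5/3, -1/3.
Since R''(x) = -6x - 6, we get R''(-5/3) = 4 > 0 ⇒ local minimum; R''(-1/3) = -4 < 0 ⇒ local maximum.
The local maximum is R(-1/3) = 7/27.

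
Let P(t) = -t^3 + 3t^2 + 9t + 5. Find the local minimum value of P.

Critical points: P'(t) = -3t^2 + 6t + 9 vanishes at t = -1, 3.
Since P''(t) = -6t + 6, we get P''(-1) = 12 > 0 ⇒ local minimum; P''(3) = -12 < 0 ⇒ local maximum.
So the local minimum value is P(-1) = 0.

0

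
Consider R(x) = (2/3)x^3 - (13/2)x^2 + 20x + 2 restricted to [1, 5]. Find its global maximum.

137/6

The derivative is 2x^2 - 13x + 20, which vanishes at x = 5/2 and x = 4.
Candidates: R(1) = 97/6,  R(5/2) = 523/24,  R(4) = 62/3,  R(5) = 137/6.
The maximum over the interval is 137/6, attained at x = 5.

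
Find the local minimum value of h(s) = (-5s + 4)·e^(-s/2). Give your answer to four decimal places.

-2.4660

h'(s) = (-5)·e^(-s/2) + (-5s + 4)·(-1/2)·e^(-s/2) = ((5/2)s - 7)·e^(-s/2). Since e^(-s/2) > 0, the only critical point is s = 14/5.
h''(14/5) has the same sign as 5/2 > 0, so this is a local minimum.
h(14/5) = (-10)·e^(-7/5) ≈ -2.4660.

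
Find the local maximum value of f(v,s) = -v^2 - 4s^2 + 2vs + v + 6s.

∂f/∂v = -2v + 2s + 1 = 0 and ∂f/∂s = 2v - 8s + 6 = 0, so (v, s) = (5/3, 7/6).
The Hessian has f_{vv} = -2, f_{ss} = -8, f_{vs} = 2, giving D = 12 > 0 with f_{vv} < 0, so the point is a local maximum.
f(5/3, 7/6) = 13/3.

13/3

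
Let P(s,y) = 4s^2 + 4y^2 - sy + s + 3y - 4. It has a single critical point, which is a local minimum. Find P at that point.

∂P/∂s = 8s - y + 1 = 0 and ∂P/∂y = -s + 8y + 3 = 0, so (s, y) = (-11/63, -25/63).
The Hessian has P_{ss} = 8, P_{yy} = 8, P_{sy} = -1, giving D = 63 > 0 with P_{ss} > 0, so the point is a local minimum.
P(-11/63, -25/63) = -295/63.

-295/63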